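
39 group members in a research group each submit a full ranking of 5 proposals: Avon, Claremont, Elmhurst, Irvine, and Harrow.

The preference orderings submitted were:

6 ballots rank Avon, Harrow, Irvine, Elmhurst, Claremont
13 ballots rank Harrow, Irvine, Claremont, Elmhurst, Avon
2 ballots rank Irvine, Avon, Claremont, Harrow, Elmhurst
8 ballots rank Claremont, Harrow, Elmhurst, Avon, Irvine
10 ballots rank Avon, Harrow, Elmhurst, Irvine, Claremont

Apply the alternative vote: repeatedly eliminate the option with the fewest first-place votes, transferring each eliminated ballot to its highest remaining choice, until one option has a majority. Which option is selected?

Harrow

Round 1: Avon 16, Harrow 13, Claremont 8, Irvine 2, Elmhurst 0. Elmhurst has the fewest and is eliminated.
Round 2: Avon 16, Harrow 13, Claremont 8, Irvine 2. Irvine has the fewest and is eliminated.
Round 3: Avon 18, Harrow 13, Claremont 8. Claremont has the fewest and is eliminated.
Round 4: Harrow 21, Avon 18. Harrow has a majority.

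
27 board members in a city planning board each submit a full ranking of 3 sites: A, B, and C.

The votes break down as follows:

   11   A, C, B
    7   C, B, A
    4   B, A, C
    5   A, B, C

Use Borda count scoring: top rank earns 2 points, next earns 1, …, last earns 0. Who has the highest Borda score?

A

Borda scores:
  A: 11·2 + 7·0 + 4·1 + 5·2 = 36
  B: 11·0 + 7·1 + 4·2 + 5·1 = 20
  C: 11·1 + 7·2 + 4·0 + 5·0 = 25
A has the highest total.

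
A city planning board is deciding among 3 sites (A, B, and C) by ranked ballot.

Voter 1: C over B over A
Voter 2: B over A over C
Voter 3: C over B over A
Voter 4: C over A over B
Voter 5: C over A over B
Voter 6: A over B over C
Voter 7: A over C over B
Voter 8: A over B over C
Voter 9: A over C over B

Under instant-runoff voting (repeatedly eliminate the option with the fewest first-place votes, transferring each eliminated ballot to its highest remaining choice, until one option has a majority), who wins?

Round 1: A 4, C 4, B 1. B has the fewest and is eliminated.
Round 2: A 5, C 4. A has a majority.

A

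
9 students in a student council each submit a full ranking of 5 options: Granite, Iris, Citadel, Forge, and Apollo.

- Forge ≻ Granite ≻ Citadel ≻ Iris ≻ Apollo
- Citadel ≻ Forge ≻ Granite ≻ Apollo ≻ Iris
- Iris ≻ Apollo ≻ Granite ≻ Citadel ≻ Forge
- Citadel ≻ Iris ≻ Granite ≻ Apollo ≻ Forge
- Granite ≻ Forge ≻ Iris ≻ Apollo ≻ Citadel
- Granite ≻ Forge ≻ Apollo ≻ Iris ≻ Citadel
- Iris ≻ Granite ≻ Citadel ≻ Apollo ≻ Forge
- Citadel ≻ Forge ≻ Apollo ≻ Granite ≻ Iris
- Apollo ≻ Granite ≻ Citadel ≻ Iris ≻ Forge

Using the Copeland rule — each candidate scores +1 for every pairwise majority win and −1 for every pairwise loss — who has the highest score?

Granite

Pairwise results:
  Granite vs Iris: Granite wins 6–3.
  Granite vs Citadel: Granite wins 6–3.
  Granite vs Forge: Granite wins 6–3.
  Granite vs Apollo: Granite wins 6–3.
  Iris vs Citadel: Citadel wins 5–4.
  Iris vs Forge: Forge wins 5–4.
  Iris vs Apollo: Iris wins 5–4.
  Citadel vs Forge: Citadel wins 6–3.
  Citadel vs Apollo: Citadel wins 5–4.
  Forge vs Apollo: Forge wins 5–4.
Copeland scores (wins − losses):
  Granite: 4 − 0 = 4
  Iris: 1 − 3 = -2
  Citadel: 3 − 1 = 2
  Forge: 2 − 2 = 0
  Apollo: 0 − 4 = -4
Granite has the best Copeland score.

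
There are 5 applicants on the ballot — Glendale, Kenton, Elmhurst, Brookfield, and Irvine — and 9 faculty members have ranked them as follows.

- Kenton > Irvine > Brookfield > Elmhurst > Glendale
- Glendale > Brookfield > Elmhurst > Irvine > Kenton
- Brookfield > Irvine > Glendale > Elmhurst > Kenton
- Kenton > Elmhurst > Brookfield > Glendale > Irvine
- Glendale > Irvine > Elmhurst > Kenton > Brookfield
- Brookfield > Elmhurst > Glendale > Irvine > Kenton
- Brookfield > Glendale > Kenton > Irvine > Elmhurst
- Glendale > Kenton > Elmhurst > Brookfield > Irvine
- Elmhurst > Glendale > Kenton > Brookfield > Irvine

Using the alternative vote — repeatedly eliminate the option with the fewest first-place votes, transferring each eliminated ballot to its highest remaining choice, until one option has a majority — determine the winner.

Round 1: Glendale 3, Brookfield 3, Kenton 2, Elmhurst 1, Irvine 0. Irvine has the fewest and is eliminated.
Round 2: Glendale 3, Brookfield 3, Kenton 2, Elmhurst 1. Elmhurst has the fewest and is eliminated.
Round 3: Glendale 4, Brookfield 3, Kenton 2. Kenton has the fewest and is eliminated.
Round 4: Brookfield 5, Glendale 4. Brookfield has a majority.

Brookfield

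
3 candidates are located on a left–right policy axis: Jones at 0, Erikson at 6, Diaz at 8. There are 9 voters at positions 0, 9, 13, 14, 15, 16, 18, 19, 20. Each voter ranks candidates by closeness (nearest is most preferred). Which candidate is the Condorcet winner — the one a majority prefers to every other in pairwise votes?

Diaz

With single-peaked preferences on a line, the Condorcet winner is the candidate closest to the median voter.
The median voter (position 15) is closest to Diaz at 8.
Check: Diaz vs Erikson — voters closer to Diaz: 8 of 9.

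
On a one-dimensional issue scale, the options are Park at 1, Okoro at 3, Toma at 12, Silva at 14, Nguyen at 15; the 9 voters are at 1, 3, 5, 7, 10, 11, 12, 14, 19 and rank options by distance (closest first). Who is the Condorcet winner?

With single-peaked preferences on a line, the Condorcet winner is the candidate closest to the median voter.
The median voter (position 10) is closest to Toma at 12.
Check: Toma vs Okoro — voters closer to Toma: 5 of 9.

Toma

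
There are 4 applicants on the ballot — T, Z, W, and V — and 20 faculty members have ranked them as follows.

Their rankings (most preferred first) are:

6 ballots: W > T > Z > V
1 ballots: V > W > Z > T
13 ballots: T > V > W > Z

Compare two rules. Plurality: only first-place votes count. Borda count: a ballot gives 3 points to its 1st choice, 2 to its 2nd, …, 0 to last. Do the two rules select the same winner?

Plurality first-place counts: T 13, Z 0, W 6, V 1 → T.
Borda totals: T 51, Z 7, W 33, V 29 → T.
The two rules agree on T.

Yes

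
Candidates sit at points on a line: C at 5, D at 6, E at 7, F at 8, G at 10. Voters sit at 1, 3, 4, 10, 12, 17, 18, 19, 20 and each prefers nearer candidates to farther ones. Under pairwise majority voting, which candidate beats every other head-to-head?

With single-peaked preferences on a line, the Condorcet winner is the candidate closest to the median voter.
The median voter (position 12) is closest to G at 10.
Check: G vs D — voters closer to G: 6 of 9.

G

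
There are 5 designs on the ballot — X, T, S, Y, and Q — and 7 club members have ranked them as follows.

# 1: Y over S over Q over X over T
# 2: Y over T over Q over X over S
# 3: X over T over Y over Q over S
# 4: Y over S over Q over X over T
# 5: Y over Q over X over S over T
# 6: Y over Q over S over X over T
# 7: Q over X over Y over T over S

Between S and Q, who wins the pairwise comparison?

Q

Ballots ranking S above Q: 2.
Ballots ranking Q above S: 5.
Q wins the head-to-head, 5–2.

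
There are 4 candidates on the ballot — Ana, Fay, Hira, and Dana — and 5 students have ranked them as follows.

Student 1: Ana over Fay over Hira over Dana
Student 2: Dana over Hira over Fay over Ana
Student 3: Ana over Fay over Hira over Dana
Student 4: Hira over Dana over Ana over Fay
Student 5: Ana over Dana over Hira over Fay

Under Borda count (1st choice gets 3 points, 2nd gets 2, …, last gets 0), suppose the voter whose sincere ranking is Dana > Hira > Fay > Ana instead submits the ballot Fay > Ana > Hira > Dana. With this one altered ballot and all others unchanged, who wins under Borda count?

Borda totals with the altered ballot: Ana 12, Fay 7, Hira 7, Dana 4.
The winner is unchanged: still Ana.

Ana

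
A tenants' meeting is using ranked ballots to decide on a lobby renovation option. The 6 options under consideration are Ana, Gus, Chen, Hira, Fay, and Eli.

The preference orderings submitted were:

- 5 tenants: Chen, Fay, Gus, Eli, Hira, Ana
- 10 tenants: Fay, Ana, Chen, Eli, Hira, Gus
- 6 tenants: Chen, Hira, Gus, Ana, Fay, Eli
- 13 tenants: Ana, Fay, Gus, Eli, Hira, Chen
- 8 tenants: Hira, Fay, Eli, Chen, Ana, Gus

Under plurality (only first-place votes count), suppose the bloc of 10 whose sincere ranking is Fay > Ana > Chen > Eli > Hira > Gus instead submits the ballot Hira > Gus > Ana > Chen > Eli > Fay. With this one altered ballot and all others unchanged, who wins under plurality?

First-place totals with the altered ballot: Ana 13, Gus 0, Chen 11, Hira 18, Fay 0, Eli 0.
The switch changes the winner from Ana to Hira.

Hira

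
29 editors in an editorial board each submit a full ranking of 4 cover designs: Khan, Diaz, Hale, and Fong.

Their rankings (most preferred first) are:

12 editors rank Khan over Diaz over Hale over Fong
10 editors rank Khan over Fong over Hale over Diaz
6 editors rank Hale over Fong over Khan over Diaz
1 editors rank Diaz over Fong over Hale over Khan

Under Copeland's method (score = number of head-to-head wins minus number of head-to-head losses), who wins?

Pairwise results:
  Khan vs Diaz: Khan wins 28–1.
  Khan vs Hale: Khan wins 22–7.
  Khan vs Fong: Khan wins 22–7.
  Diaz vs Hale: Hale wins 16–13.
  Diaz vs Fong: Fong wins 16–13.
  Hale vs Fong: Hale wins 18–11.
Copeland scores (wins − losses):
  Khan: 3 − 0 = 3
  Diaz: 0 − 3 = -3
  Hale: 2 − 1 = 1
  Fong: 1 − 2 = -1
Khan has the best Copeland score.

Khan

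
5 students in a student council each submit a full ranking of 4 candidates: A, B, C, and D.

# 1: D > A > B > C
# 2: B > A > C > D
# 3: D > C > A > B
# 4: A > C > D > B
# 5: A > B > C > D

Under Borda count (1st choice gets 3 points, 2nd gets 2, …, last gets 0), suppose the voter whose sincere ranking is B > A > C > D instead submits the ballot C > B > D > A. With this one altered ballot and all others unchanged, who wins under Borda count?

Borda totals with the altered ballot: A 9, B 5, C 8, D 8.
The winner is unchanged: still A.

A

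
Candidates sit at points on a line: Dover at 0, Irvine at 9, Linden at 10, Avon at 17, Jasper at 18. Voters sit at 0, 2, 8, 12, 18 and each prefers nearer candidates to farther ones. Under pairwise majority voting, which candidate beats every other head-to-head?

Irvine

With single-peaked preferences on a line, the Condorcet winner is the candidate closest to the median voter.
The median voter (position 8) is closest to Irvine at 9.
Check: Irvine vs Dover — voters closer to Irvine: 3 of 5.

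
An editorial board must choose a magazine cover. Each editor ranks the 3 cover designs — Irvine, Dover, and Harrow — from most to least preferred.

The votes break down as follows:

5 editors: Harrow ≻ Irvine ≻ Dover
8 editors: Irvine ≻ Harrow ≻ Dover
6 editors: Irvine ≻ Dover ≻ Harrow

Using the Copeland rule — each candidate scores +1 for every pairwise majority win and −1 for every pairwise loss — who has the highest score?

Pairwise results:
  Irvine vs Dover: Irvine wins 19–0.
  Irvine vs Harrow: Irvine wins 14–5.
  Dover vs Harrow: Harrow wins 13–6.
Copeland scores (wins − losses):
  Irvine: 2 − 0 = 2
  Dover: 0 − 2 = -2
  Harrow: 1 − 1 = 0
Irvine has the best Copeland score.

Irvine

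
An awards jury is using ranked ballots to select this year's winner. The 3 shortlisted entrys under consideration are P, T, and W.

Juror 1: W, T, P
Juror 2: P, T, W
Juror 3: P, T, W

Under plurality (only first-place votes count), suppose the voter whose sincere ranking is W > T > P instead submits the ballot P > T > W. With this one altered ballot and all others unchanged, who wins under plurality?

P

First-place totals with the altered ballot: P 3, T 0, W 0.
The winner is unchanged: still P.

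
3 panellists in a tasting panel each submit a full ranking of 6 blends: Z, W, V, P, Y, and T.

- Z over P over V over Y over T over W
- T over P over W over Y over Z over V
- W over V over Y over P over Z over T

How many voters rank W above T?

1

Ballots ranking W above T: 1.
Ballots ranking T above W: 2.
So 1 of 3 voters prefer W to T.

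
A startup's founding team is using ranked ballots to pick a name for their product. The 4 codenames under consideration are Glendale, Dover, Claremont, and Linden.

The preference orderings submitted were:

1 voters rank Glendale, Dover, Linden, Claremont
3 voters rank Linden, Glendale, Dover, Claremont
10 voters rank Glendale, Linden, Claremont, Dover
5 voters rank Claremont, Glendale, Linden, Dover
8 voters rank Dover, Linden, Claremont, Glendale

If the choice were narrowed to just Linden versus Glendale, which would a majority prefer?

Ballots ranking Linden above Glendale: 3+8 = 11.
Ballots ranking Glendale above Linden: 1+10+5 = 16.
Glendale wins the head-to-head, 16–11.

Glendale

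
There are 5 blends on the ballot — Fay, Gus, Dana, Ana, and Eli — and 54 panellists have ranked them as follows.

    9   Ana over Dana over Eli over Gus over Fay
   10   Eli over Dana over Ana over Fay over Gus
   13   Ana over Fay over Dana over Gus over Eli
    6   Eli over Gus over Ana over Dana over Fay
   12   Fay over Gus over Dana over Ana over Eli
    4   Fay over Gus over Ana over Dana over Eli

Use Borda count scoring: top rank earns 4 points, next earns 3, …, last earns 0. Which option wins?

Ana

Borda scores:
  Fay: 9·0 + 10·1 + 13·3 + 6·0 + 12·4 + 4·4 = 113
  Gus: 9·1 + 10·0 + 13·1 + 6·3 + 12·3 + 4·3 = 88
  Dana: 9·3 + 10·3 + 13·2 + 6·1 + 12·2 + 4·1 = 117
  Ana: 9·4 + 10·2 + 13·4 + 6·2 + 12·1 + 4·2 = 140
  Eli: 9·2 + 10·4 + 13·0 + 6·4 + 12·0 + 4·0 = 82
Ana has the highest total.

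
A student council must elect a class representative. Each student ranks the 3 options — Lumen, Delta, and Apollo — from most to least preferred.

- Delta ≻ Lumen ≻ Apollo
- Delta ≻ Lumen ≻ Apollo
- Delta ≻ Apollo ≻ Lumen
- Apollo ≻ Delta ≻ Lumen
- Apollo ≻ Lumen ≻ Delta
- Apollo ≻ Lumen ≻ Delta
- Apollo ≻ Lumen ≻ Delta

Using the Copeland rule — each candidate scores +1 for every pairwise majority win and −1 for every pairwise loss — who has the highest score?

Pairwise results:
  Lumen vs Delta: Delta wins 4–3.
  Lumen vs Apollo: Apollo wins 5–2.
  Delta vs Apollo: Apollo wins 4–3.
Copeland scores (wins − losses):
  Lumen: 0 − 2 = -2
  Delta: 1 − 1 = 0
  Apollo: 2 − 0 = 2
Apollo has the best Copeland score.

Apollo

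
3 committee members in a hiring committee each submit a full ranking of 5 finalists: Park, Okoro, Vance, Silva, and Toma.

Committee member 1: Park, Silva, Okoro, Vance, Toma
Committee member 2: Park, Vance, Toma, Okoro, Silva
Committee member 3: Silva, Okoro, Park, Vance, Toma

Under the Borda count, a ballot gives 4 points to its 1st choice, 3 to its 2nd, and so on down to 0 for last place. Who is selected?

Borda scores:
  Park: 4 + 4 + 2 = 10
  Okoro: 2 + 1 + 3 = 6
  Vance: 1 + 3 + 1 = 5
  Silva: 3 + 0 + 4 = 7
  Toma: 0 + 2 + 0 = 2
Park has the highest total.

Park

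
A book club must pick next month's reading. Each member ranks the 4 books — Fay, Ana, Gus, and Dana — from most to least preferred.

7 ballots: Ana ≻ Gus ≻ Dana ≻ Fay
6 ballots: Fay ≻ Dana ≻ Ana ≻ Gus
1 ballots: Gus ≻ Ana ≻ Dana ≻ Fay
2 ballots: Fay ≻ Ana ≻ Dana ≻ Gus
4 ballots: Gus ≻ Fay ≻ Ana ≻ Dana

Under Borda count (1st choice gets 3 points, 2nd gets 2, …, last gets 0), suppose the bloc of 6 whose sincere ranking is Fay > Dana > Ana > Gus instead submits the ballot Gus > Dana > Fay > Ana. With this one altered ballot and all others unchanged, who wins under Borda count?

Gus

Borda totals with the altered ballot: Fay 20, Ana 31, Gus 47, Dana 22.
The switch changes the winner from Ana to Gus.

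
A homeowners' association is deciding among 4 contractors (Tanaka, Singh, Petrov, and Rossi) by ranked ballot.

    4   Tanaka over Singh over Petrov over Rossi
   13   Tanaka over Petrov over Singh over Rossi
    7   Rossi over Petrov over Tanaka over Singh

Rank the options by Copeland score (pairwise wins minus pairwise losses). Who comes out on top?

Pairwise results:
  Tanaka vs Singh: Tanaka wins 24–0.
  Tanaka vs Petrov: Tanaka wins 17–7.
  Tanaka vs Rossi: Tanaka wins 17–7.
  Singh vs Petrov: Petrov wins 20–4.
  Singh vs Rossi: Singh wins 17–7.
  Petrov vs Rossi: Petrov wins 17–7.
Copeland scores (wins − losses):
  Tanaka: 3 − 0 = 3
  Singh: 1 − 2 = -1
  Petrov: 2 − 1 = 1
  Rossi: 0 − 3 = -3
Tanaka has the best Copeland score.

Tanaka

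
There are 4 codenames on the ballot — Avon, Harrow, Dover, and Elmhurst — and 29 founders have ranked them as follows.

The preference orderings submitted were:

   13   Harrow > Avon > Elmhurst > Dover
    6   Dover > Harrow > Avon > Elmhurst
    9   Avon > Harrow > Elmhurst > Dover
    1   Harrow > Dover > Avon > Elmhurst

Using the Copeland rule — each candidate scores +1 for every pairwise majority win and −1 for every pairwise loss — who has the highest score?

Pairwise results:
  Avon vs Harrow: Harrow wins 20–9.
  Avon vs Dover: Avon wins 22–7.
  Avon vs Elmhurst: Avon wins 29–0.
  Harrow vs Dover: Harrow wins 23–6.
  Harrow vs Elmhurst: Harrow wins 29–0.
  Dover vs Elmhurst: Elmhurst wins 22–7.
Copeland scores (wins − losses):
  Avon: 2 − 1 = 1
  Harrow: 3 − 0 = 3
  Dover: 0 − 3 = -3
  Elmhurst: 1 − 2 = -1
Harrow has the best Copeland score.

Harrow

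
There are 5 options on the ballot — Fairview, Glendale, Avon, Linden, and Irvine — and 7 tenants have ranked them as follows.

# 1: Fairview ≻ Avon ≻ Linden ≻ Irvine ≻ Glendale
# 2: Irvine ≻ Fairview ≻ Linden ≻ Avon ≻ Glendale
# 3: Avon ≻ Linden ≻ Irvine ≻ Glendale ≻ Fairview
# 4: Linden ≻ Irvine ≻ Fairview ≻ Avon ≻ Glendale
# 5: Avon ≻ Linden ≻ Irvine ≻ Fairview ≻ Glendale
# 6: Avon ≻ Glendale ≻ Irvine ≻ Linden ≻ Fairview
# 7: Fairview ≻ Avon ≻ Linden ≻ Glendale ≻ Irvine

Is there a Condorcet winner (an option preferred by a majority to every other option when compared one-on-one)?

Head-to-head results (7 voters total):
Fairview vs Glendale: Fairview wins 5–2.
Fairview vs Avon: Fairview wins 4–3.
Fairview vs Linden: Linden wins 4–3.
Fairview vs Irvine: Irvine wins 5–2.
Glendale vs Avon: Avon wins 7–0.
Glendale vs Linden: Linden wins 6–1.
Glendale vs Irvine: Irvine wins 5–2.
Avon vs Linden: Avon wins 5–2.
Avon vs Irvine: Avon wins 5–2.
Linden vs Irvine: Linden wins 5–2.
No candidate beats all others: Fairview beats Avon beats Linden beats Fairview, a majority cycle.

No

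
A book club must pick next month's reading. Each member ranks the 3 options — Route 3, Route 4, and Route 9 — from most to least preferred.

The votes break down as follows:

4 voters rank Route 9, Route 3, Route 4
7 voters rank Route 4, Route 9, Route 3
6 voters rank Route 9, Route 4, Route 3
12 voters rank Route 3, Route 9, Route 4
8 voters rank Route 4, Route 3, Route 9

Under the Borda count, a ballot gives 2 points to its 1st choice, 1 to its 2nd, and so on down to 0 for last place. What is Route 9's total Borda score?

Borda scores:
  Route 3: 4·1 + 7·0 + 6·0 + 12·2 + 8·1 = 36
  Route 4: 4·0 + 7·2 + 6·1 + 12·0 + 8·2 = 36
  Route 9: 4·2 + 7·1 + 6·2 + 12·1 + 8·0 = 39

39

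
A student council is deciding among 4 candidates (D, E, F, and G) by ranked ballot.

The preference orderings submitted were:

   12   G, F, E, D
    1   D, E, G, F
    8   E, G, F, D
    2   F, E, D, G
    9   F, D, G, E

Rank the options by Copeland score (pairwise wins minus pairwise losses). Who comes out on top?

G

Pairwise results:
  D vs E: E wins 22–10.
  D vs F: F wins 31–1.
  D vs G: G wins 20–12.
  E vs F: F wins 23–9.
  E vs G: G wins 21–11.
  F vs G: G wins 21–11.
Copeland scores (wins − losses):
  D: 0 − 3 = -3
  E: 1 − 2 = -1
  F: 2 − 1 = 1
  G: 3 − 0 = 3
G has the best Copeland score.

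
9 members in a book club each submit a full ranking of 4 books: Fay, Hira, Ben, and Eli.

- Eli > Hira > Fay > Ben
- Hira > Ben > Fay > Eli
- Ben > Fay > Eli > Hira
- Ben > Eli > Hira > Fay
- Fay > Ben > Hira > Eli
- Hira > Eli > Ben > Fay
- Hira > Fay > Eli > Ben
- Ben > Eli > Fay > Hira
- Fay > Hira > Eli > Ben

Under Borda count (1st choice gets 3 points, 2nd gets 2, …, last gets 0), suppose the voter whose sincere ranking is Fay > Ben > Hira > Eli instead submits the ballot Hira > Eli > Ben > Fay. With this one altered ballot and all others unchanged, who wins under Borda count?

Hira

Borda totals with the altered ballot: Fay 10, Hira 17, Ben 13, Eli 14.
The winner is unchanged: still Hira.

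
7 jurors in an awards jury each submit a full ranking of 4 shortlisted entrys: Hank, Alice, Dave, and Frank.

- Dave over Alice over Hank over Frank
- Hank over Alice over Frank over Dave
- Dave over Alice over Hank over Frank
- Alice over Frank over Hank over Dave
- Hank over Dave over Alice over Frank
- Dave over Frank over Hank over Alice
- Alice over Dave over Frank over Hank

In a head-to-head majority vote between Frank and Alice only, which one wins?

Ballots ranking Frank above Alice: 1.
Ballots ranking Alice above Frank: 6.
Alice wins the head-to-head, 6–1.

Alice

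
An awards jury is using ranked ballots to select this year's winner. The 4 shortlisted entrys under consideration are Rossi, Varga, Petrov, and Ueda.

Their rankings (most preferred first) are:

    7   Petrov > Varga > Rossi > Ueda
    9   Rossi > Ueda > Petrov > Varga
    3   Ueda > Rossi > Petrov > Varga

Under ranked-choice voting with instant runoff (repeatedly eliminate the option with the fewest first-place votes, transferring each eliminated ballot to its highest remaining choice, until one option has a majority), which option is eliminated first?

Varga

Round 1: Rossi 9, Petrov 7, Ueda 3, Varga 0. Varga has the fewest and is eliminated.
Round 2: Rossi 9, Petrov 7, Ueda 3. Ueda has the fewest and is eliminated.
Round 3: Rossi 12, Petrov 7. Rossi has a majority.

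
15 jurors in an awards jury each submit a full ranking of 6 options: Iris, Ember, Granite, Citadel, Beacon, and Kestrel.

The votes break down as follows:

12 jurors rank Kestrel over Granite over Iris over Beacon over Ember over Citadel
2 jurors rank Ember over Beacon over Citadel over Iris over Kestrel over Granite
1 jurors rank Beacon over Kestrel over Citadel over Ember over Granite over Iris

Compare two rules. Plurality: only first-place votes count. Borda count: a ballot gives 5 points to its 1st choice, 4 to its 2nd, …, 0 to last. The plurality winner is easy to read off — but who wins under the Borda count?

Kestrel

Plurality first-place counts: Iris 0, Ember 2, Granite 0, Citadel 0, Beacon 1, Kestrel 12 → Kestrel.
Borda totals: Iris 40, Ember 24, Granite 49, Citadel 9, Beacon 37, Kestrel 66 → Kestrel.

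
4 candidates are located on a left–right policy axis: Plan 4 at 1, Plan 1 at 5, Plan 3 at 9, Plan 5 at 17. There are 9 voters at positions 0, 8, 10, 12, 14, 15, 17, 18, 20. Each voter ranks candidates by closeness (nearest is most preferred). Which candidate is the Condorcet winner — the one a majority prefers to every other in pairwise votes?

With single-peaked preferences on a line, the Condorcet winner is the candidate closest to the median voter.
The median voter (position 14) is closest to Plan 5 at 17.
Check: Plan 5 vs Plan 4 — voters closer to Plan 5: 7 of 9.

Plan 5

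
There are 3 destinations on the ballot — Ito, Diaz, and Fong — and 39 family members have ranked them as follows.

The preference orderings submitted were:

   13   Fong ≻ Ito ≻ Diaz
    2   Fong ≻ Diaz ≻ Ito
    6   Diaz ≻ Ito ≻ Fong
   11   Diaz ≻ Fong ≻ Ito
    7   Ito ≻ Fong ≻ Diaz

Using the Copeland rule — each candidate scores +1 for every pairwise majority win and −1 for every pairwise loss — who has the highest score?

Fong

Pairwise results:
  Ito vs Diaz: Ito wins 20–19.
  Ito vs Fong: Fong wins 26–13.
  Diaz vs Fong: Fong wins 22–17.
Copeland scores (wins − losses):
  Ito: 1 − 1 = 0
  Diaz: 0 − 2 = -2
  Fong: 2 − 0 = 2
Fong has the best Copeland score.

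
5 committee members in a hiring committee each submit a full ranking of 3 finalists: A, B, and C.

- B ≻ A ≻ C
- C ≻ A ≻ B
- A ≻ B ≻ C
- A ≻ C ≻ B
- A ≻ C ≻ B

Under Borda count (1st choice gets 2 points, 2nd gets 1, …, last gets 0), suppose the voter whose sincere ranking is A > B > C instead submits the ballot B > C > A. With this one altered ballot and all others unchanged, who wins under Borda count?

A

Borda totals with the altered ballot: A 6, B 4, C 5.
The winner is unchanged: still A.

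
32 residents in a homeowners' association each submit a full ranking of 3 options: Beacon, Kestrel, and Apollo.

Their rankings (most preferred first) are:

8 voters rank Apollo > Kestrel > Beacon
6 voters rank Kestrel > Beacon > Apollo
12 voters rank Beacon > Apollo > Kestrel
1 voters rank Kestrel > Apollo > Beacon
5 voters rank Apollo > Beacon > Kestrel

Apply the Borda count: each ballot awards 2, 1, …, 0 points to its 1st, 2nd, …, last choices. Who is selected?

Apollo

Borda scores:
  Beacon: 8·0 + 6·1 + 12·2 + 0 + 5·1 = 35
  Kestrel: 8·1 + 6·2 + 12·0 + 2 + 5·0 = 22
  Apollo: 8·2 + 6·0 + 12·1 + 1 + 5·2 = 39
Apollo has the highest total.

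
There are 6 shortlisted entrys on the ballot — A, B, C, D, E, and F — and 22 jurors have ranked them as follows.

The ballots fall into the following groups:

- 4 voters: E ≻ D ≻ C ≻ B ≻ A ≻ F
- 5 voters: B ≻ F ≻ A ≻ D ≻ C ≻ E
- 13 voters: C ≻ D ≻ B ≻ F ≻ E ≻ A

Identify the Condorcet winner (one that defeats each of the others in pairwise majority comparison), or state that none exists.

Head-to-head results (22 voters total):
A vs B: B wins 22–0.
A vs C: C wins 17–5.
A vs D: D wins 17–5.
A vs E: E wins 17–5.
A vs F: F wins 18–4.
B vs C: C wins 17–5.
B vs D: D wins 17–5.
B vs E: B wins 18–4.
B vs F: B wins 22–0.
C vs D: C wins 13–9.
C vs E: C wins 18–4.
C vs F: C wins 17–5.
D vs E: D wins 18–4.
D vs F: D wins 17–5.
E vs F: F wins 18–4.
C beats each rival — A (17–5), B (17–5), D (13–9), E (18–4), F (17–5) — so C is the Condorcet winner.

C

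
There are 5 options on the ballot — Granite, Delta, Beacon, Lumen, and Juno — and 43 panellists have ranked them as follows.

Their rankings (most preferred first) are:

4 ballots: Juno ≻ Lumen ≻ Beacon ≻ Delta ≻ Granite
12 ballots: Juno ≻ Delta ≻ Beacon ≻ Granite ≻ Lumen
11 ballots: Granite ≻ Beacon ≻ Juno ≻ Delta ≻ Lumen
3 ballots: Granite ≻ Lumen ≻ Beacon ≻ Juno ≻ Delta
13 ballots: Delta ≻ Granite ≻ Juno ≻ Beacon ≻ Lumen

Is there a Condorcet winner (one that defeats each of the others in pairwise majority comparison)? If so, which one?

Head-to-head results (43 voters total):
Granite vs Delta: Delta wins 29–14.
Granite vs Beacon: Granite wins 27–16.
Granite vs Lumen: Granite wins 39–4.
Granite vs Juno: Granite wins 27–16.
Delta vs Beacon: Delta wins 25–18.
Delta vs Lumen: Delta wins 36–7.
Delta vs Juno: Juno wins 30–13.
Beacon vs Lumen: Beacon wins 36–7.
Beacon vs Juno: Juno wins 29–14.
Lumen vs Juno: Juno wins 40–3.
No candidate beats all others: Granite beats Juno beats Delta beats Granite, a majority cycle.

None — there is no Condorcet winner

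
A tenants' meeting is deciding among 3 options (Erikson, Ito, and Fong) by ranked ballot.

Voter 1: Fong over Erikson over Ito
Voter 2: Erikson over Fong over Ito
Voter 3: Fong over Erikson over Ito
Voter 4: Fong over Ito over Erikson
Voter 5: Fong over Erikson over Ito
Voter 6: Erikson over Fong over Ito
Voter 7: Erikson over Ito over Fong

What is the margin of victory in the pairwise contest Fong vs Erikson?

1

Ballots ranking Fong above Erikson: 4.
Ballots ranking Erikson above Fong: 3.
Fong wins 4–3, a margin of 1.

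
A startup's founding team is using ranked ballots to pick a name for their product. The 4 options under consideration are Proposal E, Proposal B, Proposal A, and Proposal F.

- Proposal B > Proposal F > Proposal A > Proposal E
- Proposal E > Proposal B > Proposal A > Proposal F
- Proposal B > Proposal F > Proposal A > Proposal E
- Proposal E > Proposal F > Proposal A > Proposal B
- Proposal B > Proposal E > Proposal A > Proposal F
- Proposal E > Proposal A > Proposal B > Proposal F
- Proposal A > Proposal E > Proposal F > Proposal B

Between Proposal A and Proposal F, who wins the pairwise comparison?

Proposal A

Ballots ranking Proposal A above Proposal F: 4.
Ballots ranking Proposal F above Proposal A: 3.
Proposal A wins the head-to-head, 4–3.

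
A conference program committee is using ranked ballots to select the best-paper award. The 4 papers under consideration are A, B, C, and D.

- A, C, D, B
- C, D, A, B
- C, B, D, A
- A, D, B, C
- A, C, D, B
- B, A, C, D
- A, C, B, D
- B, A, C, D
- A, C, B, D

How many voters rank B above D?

Ballots ranking B above D: 5.
Ballots ranking D above B: 4.
So 5 of 9 voters prefer B to D.

5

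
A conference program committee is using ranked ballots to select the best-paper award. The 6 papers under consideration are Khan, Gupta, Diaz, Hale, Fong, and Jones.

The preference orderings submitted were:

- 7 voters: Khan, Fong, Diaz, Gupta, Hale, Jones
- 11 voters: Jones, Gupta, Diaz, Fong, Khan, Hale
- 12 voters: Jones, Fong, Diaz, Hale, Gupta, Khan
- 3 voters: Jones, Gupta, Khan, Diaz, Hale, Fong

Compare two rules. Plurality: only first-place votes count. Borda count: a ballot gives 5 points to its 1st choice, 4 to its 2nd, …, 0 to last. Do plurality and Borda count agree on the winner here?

Plurality first-place counts: Khan 7, Gupta 0, Diaz 0, Hale 0, Fong 0, Jones 26 → Jones.
Borda totals: Khan 55, Gupta 82, Diaz 96, Hale 34, Fong 98, Jones 130 → Jones.
The two rules agree on Jones.

Yes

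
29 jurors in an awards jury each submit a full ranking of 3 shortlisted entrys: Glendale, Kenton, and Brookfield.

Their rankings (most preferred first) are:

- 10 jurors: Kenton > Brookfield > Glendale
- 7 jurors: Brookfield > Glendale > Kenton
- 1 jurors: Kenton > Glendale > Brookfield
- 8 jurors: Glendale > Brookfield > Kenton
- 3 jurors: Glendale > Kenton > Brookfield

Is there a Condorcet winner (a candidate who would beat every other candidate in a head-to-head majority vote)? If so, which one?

Head-to-head results (29 voters total):
Glendale vs Kenton: Glendale wins 18–11.
Glendale vs Brookfield: Brookfield wins 17–12.
Kenton vs Brookfield: Brookfield wins 15–14.
Brookfield beats each rival — Glendale (17–12), Kenton (15–14) — so Brookfield is the Condorcet winner.

Brookfield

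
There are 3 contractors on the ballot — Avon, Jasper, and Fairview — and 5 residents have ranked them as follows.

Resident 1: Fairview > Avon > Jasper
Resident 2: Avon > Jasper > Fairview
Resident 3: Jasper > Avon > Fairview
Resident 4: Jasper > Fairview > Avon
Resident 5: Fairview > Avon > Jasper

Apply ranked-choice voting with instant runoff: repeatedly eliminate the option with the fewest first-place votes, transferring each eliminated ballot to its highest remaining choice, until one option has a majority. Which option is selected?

Jasper

Round 1: Jasper 2, Fairview 2, Avon 1. Avon has the fewest and is eliminated.
Round 2: Jasper 3, Fairview 2. Jasper has a majority.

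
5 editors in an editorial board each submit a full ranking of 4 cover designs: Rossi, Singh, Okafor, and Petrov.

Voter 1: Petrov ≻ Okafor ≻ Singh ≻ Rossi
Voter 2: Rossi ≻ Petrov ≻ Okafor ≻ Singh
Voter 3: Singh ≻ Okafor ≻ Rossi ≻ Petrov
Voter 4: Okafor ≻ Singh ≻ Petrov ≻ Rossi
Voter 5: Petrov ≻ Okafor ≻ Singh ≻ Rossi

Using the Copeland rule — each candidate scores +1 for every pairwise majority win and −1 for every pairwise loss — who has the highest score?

Pairwise results:
  Rossi vs Singh: Singh wins 4–1.
  Rossi vs Okafor: Okafor wins 4–1.
  Rossi vs Petrov: Petrov wins 3–2.
  Singh vs Okafor: Okafor wins 4–1.
  Singh vs Petrov: Petrov wins 3–2.
  Okafor vs Petrov: Petrov wins 3–2.
Copeland scores (wins − losses):
  Rossi: 0 − 3 = -3
  Singh: 1 − 2 = -1
  Okafor: 2 − 1 = 1
  Petrov: 3 − 0 = 3
Petrov has the best Copeland score.

Petrov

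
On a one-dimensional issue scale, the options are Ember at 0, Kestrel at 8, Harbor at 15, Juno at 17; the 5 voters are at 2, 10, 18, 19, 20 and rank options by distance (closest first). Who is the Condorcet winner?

With single-peaked preferences on a line, the Condorcet winner is the candidate closest to the median voter.
The median voter (position 18) is closest to Juno at 17.
Check: Juno vs Ember — voters closer to Juno: 4 of 5.

Juno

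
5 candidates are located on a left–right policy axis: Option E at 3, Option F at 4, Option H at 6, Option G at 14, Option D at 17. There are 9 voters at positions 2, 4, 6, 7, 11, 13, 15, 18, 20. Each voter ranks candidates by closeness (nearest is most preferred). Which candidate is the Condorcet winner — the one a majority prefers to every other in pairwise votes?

With single-peaked preferences on a line, the Condorcet winner is the candidate closest to the median voter.
The median voter (position 11) is closest to Option G at 14.
Check: Option G vs Option E — voters closer to Option G: 5 of 9.

Option G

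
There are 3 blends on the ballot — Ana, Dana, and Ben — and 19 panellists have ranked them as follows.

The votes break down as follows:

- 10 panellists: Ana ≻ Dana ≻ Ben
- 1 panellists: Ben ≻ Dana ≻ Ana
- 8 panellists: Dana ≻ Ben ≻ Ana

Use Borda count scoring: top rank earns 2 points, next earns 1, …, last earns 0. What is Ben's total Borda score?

10

Borda scores:
  Ana: 10·2 + 0 + 8·0 = 20
  Dana: 10·1 + 1 + 8·2 = 27
  Ben: 10·0 + 2 + 8·1 = 10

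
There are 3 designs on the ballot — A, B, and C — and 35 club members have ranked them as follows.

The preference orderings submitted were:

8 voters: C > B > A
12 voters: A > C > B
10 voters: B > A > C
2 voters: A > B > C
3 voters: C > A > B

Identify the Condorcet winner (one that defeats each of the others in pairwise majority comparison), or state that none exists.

There is no Condorcet winner

Head-to-head results (35 voters total):
A vs B: B wins 18–17.
A vs C: A wins 24–11.
B vs C: C wins 23–12.
No candidate beats all others: A beats C beats B beats A, a majority cycle.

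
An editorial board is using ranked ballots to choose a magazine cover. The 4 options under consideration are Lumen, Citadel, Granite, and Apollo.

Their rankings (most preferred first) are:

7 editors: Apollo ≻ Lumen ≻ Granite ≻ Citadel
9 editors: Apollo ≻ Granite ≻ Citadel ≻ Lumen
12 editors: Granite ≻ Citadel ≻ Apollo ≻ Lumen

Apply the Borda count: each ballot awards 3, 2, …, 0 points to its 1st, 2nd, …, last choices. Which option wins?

Borda scores:
  Lumen: 7·2 + 9·0 + 12·0 = 14
  Citadel: 7·0 + 9·1 + 12·2 = 33
  Granite: 7·1 + 9·2 + 12·3 = 61
  Apollo: 7·3 + 9·3 + 12·1 = 60
Granite has the highest total.

Granite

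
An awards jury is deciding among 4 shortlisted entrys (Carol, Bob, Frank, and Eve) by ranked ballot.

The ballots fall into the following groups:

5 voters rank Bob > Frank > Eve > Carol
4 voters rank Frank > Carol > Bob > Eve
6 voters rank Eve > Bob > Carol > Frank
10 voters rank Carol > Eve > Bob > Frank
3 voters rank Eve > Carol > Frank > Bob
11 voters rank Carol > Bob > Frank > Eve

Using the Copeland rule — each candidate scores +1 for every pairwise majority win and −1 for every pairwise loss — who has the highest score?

Pairwise results:
  Carol vs Bob: Carol wins 28–11.
  Carol vs Frank: Carol wins 30–9.
  Carol vs Eve: Carol wins 25–14.
  Bob vs Frank: Bob wins 32–7.
  Bob vs Eve: Bob wins 20–19.
  Frank vs Eve: Frank wins 20–19.
Copeland scores (wins − losses):
  Carol: 3 − 0 = 3
  Bob: 2 − 1 = 1
  Frank: 1 − 2 = -1
  Eve: 0 − 3 = -3
Carol has the best Copeland score.

Carol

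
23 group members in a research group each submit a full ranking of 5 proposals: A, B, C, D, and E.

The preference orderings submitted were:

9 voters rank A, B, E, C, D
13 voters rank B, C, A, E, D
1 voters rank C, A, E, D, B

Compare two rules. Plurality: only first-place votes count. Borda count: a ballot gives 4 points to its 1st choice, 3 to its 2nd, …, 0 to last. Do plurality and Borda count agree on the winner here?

Plurality first-place counts: A 9, B 13, C 1, D 0, E 0 → B.
Borda totals: A 65, B 79, C 52, D 1, E 33 → B.
The two rules agree on B.

Yes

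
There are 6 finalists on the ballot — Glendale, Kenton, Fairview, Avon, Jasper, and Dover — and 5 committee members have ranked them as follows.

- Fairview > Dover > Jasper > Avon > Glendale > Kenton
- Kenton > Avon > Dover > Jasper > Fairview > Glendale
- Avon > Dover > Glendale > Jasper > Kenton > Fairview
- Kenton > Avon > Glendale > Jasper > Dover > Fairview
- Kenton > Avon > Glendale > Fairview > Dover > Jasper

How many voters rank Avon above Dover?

4

Ballots ranking Avon above Dover: 4.
Ballots ranking Dover above Avon: 1.
So 4 of 5 voters prefer Avon to Dover.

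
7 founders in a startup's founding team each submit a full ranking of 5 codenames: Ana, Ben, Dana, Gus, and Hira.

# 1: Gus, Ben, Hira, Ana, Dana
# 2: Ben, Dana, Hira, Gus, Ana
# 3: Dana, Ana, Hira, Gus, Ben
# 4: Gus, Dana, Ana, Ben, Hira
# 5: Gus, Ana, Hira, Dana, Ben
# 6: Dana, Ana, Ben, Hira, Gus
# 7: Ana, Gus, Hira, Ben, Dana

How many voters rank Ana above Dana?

3

Ballots ranking Ana above Dana: 3.
Ballots ranking Dana above Ana: 4.
So 3 of 7 voters prefer Ana to Dana.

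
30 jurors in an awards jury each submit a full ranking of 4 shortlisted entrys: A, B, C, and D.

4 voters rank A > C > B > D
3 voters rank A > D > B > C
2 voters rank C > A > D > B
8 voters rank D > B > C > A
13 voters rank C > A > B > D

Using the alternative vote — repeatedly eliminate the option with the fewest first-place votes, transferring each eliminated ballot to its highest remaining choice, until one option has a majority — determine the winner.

Round 1: C 15, D 8, A 7, B 0. B has the fewest and is eliminated.
Round 2: C 15, D 8, A 7. A has the fewest and is eliminated.
Round 3: C 19, D 11. C has a majority.

C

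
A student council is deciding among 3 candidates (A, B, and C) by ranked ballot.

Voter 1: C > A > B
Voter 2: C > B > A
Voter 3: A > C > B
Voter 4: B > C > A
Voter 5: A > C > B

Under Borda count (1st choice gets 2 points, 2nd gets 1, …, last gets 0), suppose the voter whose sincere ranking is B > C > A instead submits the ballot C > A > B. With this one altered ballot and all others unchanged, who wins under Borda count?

C

Borda totals with the altered ballot: A 6, B 1, C 8.
The winner is unchanged: still C.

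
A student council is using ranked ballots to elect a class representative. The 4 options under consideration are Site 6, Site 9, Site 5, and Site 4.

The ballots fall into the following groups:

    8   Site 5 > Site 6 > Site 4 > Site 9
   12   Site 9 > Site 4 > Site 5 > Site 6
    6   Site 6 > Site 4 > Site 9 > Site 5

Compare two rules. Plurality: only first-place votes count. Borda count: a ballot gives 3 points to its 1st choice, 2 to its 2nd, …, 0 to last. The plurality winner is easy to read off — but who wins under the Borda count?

Site 4

Plurality first-place counts: Site 6 6, Site 9 12, Site 5 8, Site 4 0 → Site 9.
Borda totals: Site 6 34, Site 9 42, Site 5 36, Site 4 44 → Site 4.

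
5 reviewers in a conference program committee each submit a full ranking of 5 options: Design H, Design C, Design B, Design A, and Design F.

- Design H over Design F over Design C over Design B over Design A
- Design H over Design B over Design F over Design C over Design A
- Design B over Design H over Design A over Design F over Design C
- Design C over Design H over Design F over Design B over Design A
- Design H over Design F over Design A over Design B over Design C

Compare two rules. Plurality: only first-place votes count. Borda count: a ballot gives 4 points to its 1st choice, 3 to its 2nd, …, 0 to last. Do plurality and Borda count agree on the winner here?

Yes

Plurality first-place counts: Design H 3, Design C 1, Design B 1, Design A 0, Design F 0 → Design H.
Borda totals: Design H 18, Design C 7, Design B 10, Design A 4, Design F 11 → Design H.
The two rules agree on Design H.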